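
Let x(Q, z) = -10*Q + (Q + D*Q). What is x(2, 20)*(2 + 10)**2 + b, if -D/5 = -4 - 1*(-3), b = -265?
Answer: -1417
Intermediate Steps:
D = 5 (D = -5*(-4 - 1*(-3)) = -5*(-4 + 3) = -5*(-1) = 5)
x(Q, z) = -4*Q (x(Q, z) = -10*Q + (Q + 5*Q) = -10*Q + 6*Q = -4*Q)
x(2, 20)*(2 + 10)**2 + b = (-4*2)*(2 + 10)**2 - 265 = -8*12**2 - 265 = -8*144 - 265 = -1152 - 265 = -1417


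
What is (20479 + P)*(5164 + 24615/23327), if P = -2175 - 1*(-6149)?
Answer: 2946225647079/23327 ≈ 1.2630e+8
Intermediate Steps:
P = 3974 (P = -2175 + 6149 = 3974)
(20479 + P)*(5164 + 24615/23327) = (20479 + 3974)*(5164 + 24615/23327) = 24453*(5164 + 24615*(1/23327)) = 24453*(5164 + 24615/23327) = 24453*(120485243/23327) = 2946225647079/23327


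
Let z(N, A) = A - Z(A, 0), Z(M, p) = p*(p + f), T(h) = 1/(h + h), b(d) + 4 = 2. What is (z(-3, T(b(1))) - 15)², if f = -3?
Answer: 3721/16 ≈ 232.56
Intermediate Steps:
b(d) = -2 (b(d) = -4 + 2 = -2)
T(h) = 1/(2*h)
Z(M, p) = p*(-3 + p) (Z(M, p) = p*(p - 3) = p*(-3 + p))
z(N, A) = A (z(N, A) = A - 0*(-3 + 0) = A - 0*(-3) = A - 1*0 = A + 0 = A)
(z(-3, T(b(1))) - 15)² = ((½)/(-2) - 15)² = ((½)*(-½) - 15)² = (-¼ - 15)² = (-61/4)² = 3721/16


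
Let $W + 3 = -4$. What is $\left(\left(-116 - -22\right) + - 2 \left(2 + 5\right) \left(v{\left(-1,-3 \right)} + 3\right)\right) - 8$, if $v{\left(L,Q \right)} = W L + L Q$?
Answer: $-284$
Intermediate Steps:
$W = -7$ ($W = -3 - 4 = -7$)
$v{\left(L,Q \right)} = - 7 L + L Q$
$\left(\left(-116 - -22\right) + - 2 \left(2 + 5\right) \left(v{\left(-1,-3 \right)} + 3\right)\right) - 8 = \left(\left(-116 - -22\right) + - 2 \left(2 + 5\right) \left(- (-7 - 3) + 3\right)\right) - 8 = \left(\left(-116 + 22\right) + \left(-2\right) 7 \left(\left(-1\right) \left(-10\right) + 3\right)\right) - 8 = \left(-94 - 14 \left(10 + 3\right)\right) - 8 = \left(-94 - 182\right) - 8 = -276 - 8 = -284$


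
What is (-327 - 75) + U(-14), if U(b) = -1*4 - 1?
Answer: -407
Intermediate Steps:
U(b) = -5 (U(b) = -4 - 1 = -5)
(-327 - 75) + U(-14) = (-327 - 75) - 5 = -402 - 5 = -407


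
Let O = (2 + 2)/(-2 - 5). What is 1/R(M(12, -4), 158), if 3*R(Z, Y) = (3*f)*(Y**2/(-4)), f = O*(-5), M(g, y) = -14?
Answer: -7/124820 ≈ -5.6081e-5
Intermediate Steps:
O = -4/7 (O = 4/(-7) = 4*(-1/7) = -4/7 ≈ -0.57143)
f = 20/7 (f = -4/7*(-5) = 20/7 ≈ 2.8571)
R(Z, Y) = -5*Y**2/7 (R(Z, Y) = ((3*(20/7))*(Y**2/(-4)))/3 = (60*(Y**2*(-1/4))/7)/3 = (60*(-Y**2/4)/7)/3 = (-15*Y**2/7)/3 = -5*Y**2/7)
1/R(M(12, -4), 158) = 1/(-5/7*158**2) = 1/(-5/7*24964) = 1/(-124820/7) = -7/124820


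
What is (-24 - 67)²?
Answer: 8281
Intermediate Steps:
(-24 - 67)² = (-91)² = 8281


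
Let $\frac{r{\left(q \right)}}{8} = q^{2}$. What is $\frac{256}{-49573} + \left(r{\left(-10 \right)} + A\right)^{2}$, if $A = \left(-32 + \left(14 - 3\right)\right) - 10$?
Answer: $\frac{29315538597}{49573} \approx 5.9136 \cdot 10^{5}$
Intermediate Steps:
$r{\left(q \right)} = 8 q^{2}$
$A = -31$ ($A = \left(-32 + 11\right) - 10 = -21 - 10 = -31$)
$\frac{256}{-49573} + \left(r{\left(-10 \right)} + A\right)^{2} = \frac{256}{-49573} + \left(8 \left(-10\right)^{2} - 31\right)^{2} = 256 \left(- \frac{1}{49573}\right) + \left(8 \cdot 100 - 31\right)^{2} = - \frac{256}{49573} + \left(800 - 31\right)^{2} = - \frac{256}{49573} + 769^{2} = - \frac{256}{49573} + 591361 = \frac{29315538597}{49573}$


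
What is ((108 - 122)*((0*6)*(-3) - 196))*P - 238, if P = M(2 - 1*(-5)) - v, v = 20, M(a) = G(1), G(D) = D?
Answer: -52374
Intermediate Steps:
M(a) = 1
P = -19 (P = 1 - 1*20 = 1 - 20 = -19)
((108 - 122)*((0*6)*(-3) - 196))*P - 238 = ((108 - 122)*((0*6)*(-3) - 196))*(-19) - 238 = -14*(0*(-3) - 196)*(-19) - 238 = -14*(0 - 196)*(-19) - 238 = -14*(-196)*(-19) - 238 = 2744*(-19) - 238 = -52136 - 238 = -52374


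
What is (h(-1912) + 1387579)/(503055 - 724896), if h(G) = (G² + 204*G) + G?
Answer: -4651363/221841 ≈ -20.967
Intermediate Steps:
h(G) = G² + 205*G
(h(-1912) + 1387579)/(503055 - 724896) = (-1912*(205 - 1912) + 1387579)/(503055 - 724896) = (-1912*(-1707) + 1387579)/(-221841) = (3263784 + 1387579)*(-1/221841) = 4651363*(-1/221841) = -4651363/221841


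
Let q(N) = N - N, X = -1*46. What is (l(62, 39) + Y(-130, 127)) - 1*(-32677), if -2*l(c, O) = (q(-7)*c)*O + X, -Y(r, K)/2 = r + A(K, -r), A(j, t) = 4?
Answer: 32952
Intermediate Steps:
Y(r, K) = -8 - 2*r (Y(r, K) = -2*(r + 4) = -2*(4 + r) = -8 - 2*r)
X = -46
q(N) = 0
l(c, O) = 23 (l(c, O) = -((0*c)*O - 46)/2 = -(0*O - 46)/2 = -(0 - 46)/2 = -½*(-46) = 23)
(l(62, 39) + Y(-130, 127)) - 1*(-32677) = (23 + (-8 - 2*(-130))) - 1*(-32677) = (23 + (-8 + 260)) + 32677 = (23 + 252) + 32677 = 275 + 32677 = 32952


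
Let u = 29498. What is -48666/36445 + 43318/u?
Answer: 71587421/537527305 ≈ 0.13318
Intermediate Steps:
-48666/36445 + 43318/u = -48666/36445 + 43318/29498 = -48666*1/36445 + 43318*(1/29498) = -48666/36445 + 21659/14749 = 71587421/537527305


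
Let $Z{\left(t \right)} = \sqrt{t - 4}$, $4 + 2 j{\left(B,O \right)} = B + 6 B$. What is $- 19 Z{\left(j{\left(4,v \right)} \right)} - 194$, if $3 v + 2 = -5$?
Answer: $-194 - 38 \sqrt{2} \approx -247.74$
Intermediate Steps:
$v = - \frac{7}{3}$ ($v = - \frac{2}{3} + \frac{1}{3} \left(-5\right) = - \frac{2}{3} - \frac{5}{3} = - \frac{7}{3} \approx -2.3333$)
$j{\left(B,O \right)} = -2 + \frac{7 B}{2}$ ($j{\left(B,O \right)} = -2 + \frac{B + 6 B}{2} = -2 + \frac{7 B}{2}$)
$Z{\left(t \right)} = \sqrt{-4 + t}$
$- 19 Z{\left(j{\left(4,v \right)} \right)} - 194 = - 19 \sqrt{-4 + \left(-2 + \frac{7}{2} \cdot 4\right)} - 194 = - 19 \sqrt{-4 + \left(-2 + 14\right)} - 194 = - 19 \sqrt{-4 + 12} - 194 = - 19 \sqrt{8} - 194 = - 19 \cdot 2 \sqrt{2} - 194 = - 38 \sqrt{2} - 194 = -194 - 38 \sqrt{2}$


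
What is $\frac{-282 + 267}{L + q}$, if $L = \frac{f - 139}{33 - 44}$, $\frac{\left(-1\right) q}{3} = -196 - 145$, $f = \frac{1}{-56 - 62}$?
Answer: $- \frac{19470}{1344257} \approx -0.014484$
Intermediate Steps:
$f = - \frac{1}{118}$ ($f = \frac{1}{-118} = - \frac{1}{118} \approx -0.0084746$)
$q = 1023$ ($q = - 3 \left(-196 - 145\right) = \left(-3\right) \left(-341\right) = 1023$)
$L = \frac{16403}{1298}$ ($L = \frac{- \frac{1}{118} - 139}{33 - 44} = - \frac{16403}{118 \left(-11\right)} = \left(- \frac{16403}{118}\right) \left(- \frac{1}{11}\right) = \frac{16403}{1298} \approx 12.637$)
$\frac{-282 + 267}{L + q} = \frac{-282 + 267}{\frac{16403}{1298} + 1023} = - \frac{15}{\frac{1344257}{1298}} = \left(-15\right) \frac{1298}{1344257} = - \frac{19470}{1344257}$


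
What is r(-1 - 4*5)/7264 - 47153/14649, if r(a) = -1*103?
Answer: -344028239/106410336 ≈ -3.2330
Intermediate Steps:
r(a) = -103
r(-1 - 4*5)/7264 - 47153/14649 = -103/7264 - 47153/14649 = -344028239/106410336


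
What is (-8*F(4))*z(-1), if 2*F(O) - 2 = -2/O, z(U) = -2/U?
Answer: -12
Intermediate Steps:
F(O) = 1 - 1/O (F(O) = 1 + (-2/O)/2 = 1 - 1/O)
(-8*F(4))*z(-1) = (-8*(-1 + 4)/4)*(-2/(-1)) = (-2*3)*(-2*(-1)) = -8*¾*2 = -6*2 = -12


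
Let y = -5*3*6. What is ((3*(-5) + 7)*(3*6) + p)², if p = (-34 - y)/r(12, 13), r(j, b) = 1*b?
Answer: 3297856/169 ≈ 19514.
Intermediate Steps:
r(j, b) = b
y = -90 (y = -15*6 = -90)
p = 56/13 (p = (-34 - 1*(-90))/13 = (-34 + 90)*(1/13) = 56*(1/13) = 56/13 ≈ 4.3077)
((3*(-5) + 7)*(3*6) + p)² = ((3*(-5) + 7)*(3*6) + 56/13)² = ((-15 + 7)*18 + 56/13)² = (-8*18 + 56/13)² = (-144 + 56/13)² = (-1816/13)² = 3297856/169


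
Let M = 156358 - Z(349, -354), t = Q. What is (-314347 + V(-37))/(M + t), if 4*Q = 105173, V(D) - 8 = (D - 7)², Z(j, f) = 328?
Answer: -1249612/729293 ≈ -1.7135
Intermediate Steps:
V(D) = 8 + (-7 + D)² (V(D) = 8 + (D - 7)² = 8 + (-7 + D)²)
Q = 105173/4 (Q = (¼)*105173 = 105173/4 ≈ 26293.)
t = 105173/4 ≈ 26293.
M = 156030 (M = 156358 - 1*328 = 156358 - 328 = 156030)
(-314347 + V(-37))/(M + t) = (-314347 + (8 + (-7 - 37)²))/(156030 + 105173/4) = (-314347 + (8 + (-44)²))/(729293/4) = (-314347 + (8 + 1936))*(4/729293) = (-314347 + 1944)*(4/729293) = -312403*4/729293 = -1249612/729293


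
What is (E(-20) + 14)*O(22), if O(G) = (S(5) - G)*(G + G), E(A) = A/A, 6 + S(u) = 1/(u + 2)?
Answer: -128700/7 ≈ -18386.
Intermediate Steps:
S(u) = -6 + 1/(2 + u) (S(u) = -6 + 1/(u + 2) = -6 + 1/(2 + u))
E(A) = 1
O(G) = 2*G*(-41/7 - G) (O(G) = ((-11 - 6*5)/(2 + 5) - G)*(G + G) = ((-11 - 30)/7 - G)*(2*G) = ((⅐)*(-41) - G)*(2*G) = (-41/7 - G)*(2*G) = 2*G*(-41/7 - G))
(E(-20) + 14)*O(22) = (1 + 14)*(-2/7*22*(41 + 7*22)) = 15*(-2/7*22*(41 + 154)) = 15*(-2/7*22*195) = 15*(-8580/7) = -128700/7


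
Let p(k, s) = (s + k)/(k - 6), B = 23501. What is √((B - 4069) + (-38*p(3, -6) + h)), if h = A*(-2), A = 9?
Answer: 4*√1211 ≈ 139.20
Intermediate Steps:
h = -18 (h = 9*(-2) = -18)
p(k, s) = (k + s)/(-6 + k)
√((B - 4069) + (-38*p(3, -6) + h)) = √((23501 - 4069) + (-38*(3 - 6)/(-6 + 3) - 18)) = √(19432 + (-38*(-3)/(-3) - 18)) = √(19432 + (-(-38)*(-3)/3 - 18)) = √(19432 + (-38*1 - 18)) = √(19432 + (-38 - 18)) = √(19432 - 56) = √19376 = 4*√1211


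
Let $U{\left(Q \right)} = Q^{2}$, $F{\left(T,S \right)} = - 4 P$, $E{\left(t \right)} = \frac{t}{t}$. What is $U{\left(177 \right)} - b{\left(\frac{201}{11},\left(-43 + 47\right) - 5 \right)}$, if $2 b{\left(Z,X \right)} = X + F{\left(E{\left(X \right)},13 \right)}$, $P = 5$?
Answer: $\frac{62679}{2} \approx 31340.0$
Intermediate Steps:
$E{\left(t \right)} = 1$
$F{\left(T,S \right)} = -20$ ($F{\left(T,S \right)} = \left(-4\right) 5 = -20$)
$b{\left(Z,X \right)} = -10 + \frac{X}{2}$ ($b{\left(Z,X \right)} = \frac{X - 20}{2} = \frac{-20 + X}{2} = -10 + \frac{X}{2}$)
$U{\left(177 \right)} - b{\left(\frac{201}{11},\left(-43 + 47\right) - 5 \right)} = 177^{2} - \left(-10 + \frac{\left(-43 + 47\right) - 5}{2}\right) = 31329 - \left(-10 + \frac{4 - 5}{2}\right) = 31329 - \left(-10 + \frac{1}{2} \left(-1\right)\right) = 31329 - \left(-10 - \frac{1}{2}\right) = 31329 - - \frac{21}{2} = 31329 + \frac{21}{2} = \frac{62679}{2}$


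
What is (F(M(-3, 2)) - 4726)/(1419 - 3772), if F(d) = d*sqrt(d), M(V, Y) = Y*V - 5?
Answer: 4726/2353 + 11*I*sqrt(11)/2353 ≈ 2.0085 + 0.015505*I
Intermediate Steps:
M(V, Y) = -5 + V*Y (M(V, Y) = V*Y - 5 = -5 + V*Y)
F(d) = d**(3/2)
(F(M(-3, 2)) - 4726)/(1419 - 3772) = ((-5 - 3*2)**(3/2) - 4726)/(1419 - 3772) = ((-5 - 6)**(3/2) - 4726)/(-2353) = ((-11)**(3/2) - 4726)*(-1/2353) = (-11*I*sqrt(11) - 4726)*(-1/2353) = (-4726 - 11*I*sqrt(11))*(-1/2353) = 4726/2353 + 11*I*sqrt(11)/2353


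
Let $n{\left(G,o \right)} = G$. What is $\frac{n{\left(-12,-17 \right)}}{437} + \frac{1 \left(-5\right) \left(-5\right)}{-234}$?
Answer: $- \frac{13733}{102258} \approx -0.1343$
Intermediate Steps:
$\frac{n{\left(-12,-17 \right)}}{437} + \frac{1 \left(-5\right) \left(-5\right)}{-234} = - \frac{12}{437} + \frac{1 \left(-5\right) \left(-5\right)}{-234} = \left(-12\right) \frac{1}{437} + \left(-5\right) \left(-5\right) \left(- \frac{1}{234}\right) = - \frac{12}{437} + 25 \left(- \frac{1}{234}\right) = - \frac{12}{437} - \frac{25}{234} = - \frac{13733}{102258}$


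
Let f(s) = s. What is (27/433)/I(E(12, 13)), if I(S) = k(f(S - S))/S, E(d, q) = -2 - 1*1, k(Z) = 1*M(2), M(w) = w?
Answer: -81/866 ≈ -0.093534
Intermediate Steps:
k(Z) = 2 (k(Z) = 1*2 = 2)
E(d, q) = -3 (E(d, q) = -2 - 1 = -3)
I(S) = 2/S
(27/433)/I(E(12, 13)) = (27/433)/((2/(-3))) = ((1/433)*27)/((2*(-1/3))) = 27/(433*(-2/3)) = (27/433)*(-3/2) = -81/866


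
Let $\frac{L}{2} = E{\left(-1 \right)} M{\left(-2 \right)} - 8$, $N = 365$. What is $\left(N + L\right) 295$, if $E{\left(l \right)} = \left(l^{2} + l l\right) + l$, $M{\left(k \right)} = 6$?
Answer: $106495$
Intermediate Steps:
$E{\left(l \right)} = l + 2 l^{2}$ ($E{\left(l \right)} = \left(l^{2} + l^{2}\right) + l = 2 l^{2} + l = l + 2 l^{2}$)
$L = -4$ ($L = 2 \left(- (1 + 2 \left(-1\right)) 6 - 8\right) = 2 \left(- (1 - 2) 6 - 8\right) = 2 \left(\left(-1\right) \left(-1\right) 6 - 8\right) = 2 \left(1 \cdot 6 - 8\right) = 2 \left(6 - 8\right) = 2 \left(-2\right) = -4$)
$\left(N + L\right) 295 = \left(365 - 4\right) 295 = 361 \cdot 295 = 106495$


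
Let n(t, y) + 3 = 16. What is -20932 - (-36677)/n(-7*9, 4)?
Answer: -235439/13 ≈ -18111.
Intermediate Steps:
n(t, y) = 13 (n(t, y) = -3 + 16 = 13)
-20932 - (-36677)/n(-7*9, 4) = -20932 - (-36677)/13 = -20932 - 1*(-36677/13) = -20932 + 36677/13 = -235439/13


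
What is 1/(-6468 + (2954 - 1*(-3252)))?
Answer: -1/262 ≈ -0.0038168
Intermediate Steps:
1/(-6468 + (2954 - 1*(-3252))) = 1/(-6468 + (2954 + 3252)) = 1/(-6468 + 6206) = 1/(-262) = -1/262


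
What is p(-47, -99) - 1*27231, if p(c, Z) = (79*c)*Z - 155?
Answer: 340201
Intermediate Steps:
p(c, Z) = -155 + 79*Z*c (p(c, Z) = 79*Z*c - 155 = -155 + 79*Z*c)
p(-47, -99) - 1*27231 = (-155 + 79*(-99)*(-47)) - 1*27231 = (-155 + 367587) - 27231 = 367432 - 27231 = 340201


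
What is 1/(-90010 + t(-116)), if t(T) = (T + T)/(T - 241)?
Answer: -357/32133338 ≈ -1.1110e-5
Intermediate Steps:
t(T) = 2*T/(-241 + T) (t(T) = (2*T)/(-241 + T) = 2*T/(-241 + T))
1/(-90010 + t(-116)) = 1/(-90010 + 2*(-116)/(-241 - 116)) = 1/(-90010 + 2*(-116)/(-357)) = 1/(-90010 + 2*(-116)*(-1/357)) = 1/(-90010 + 232/357) = 1/(-32133338/357) = -357/32133338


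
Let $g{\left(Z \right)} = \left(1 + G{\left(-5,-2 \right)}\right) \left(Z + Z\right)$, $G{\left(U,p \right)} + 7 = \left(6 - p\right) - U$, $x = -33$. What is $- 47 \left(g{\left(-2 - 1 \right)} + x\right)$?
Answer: $3525$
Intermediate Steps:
$G{\left(U,p \right)} = -1 - U - p$ ($G{\left(U,p \right)} = -7 - \left(-6 + U + p\right) = -1 - U - p$)
$g{\left(Z \right)} = 14 Z$ ($g{\left(Z \right)} = \left(1 - -6\right) \left(Z + Z\right) = \left(1 + \left(-1 + 5 + 2\right)\right) 2 Z = \left(1 + 6\right) 2 Z = 7 \cdot 2 Z = 14 Z$)
$- 47 \left(g{\left(-2 - 1 \right)} + x\right) = - 47 \left(14 \left(-2 - 1\right) - 33\right) = - 47 \left(14 \left(-3\right) - 33\right) = - 47 \left(-42 - 33\right) = \left(-47\right) \left(-75\right) = 3525$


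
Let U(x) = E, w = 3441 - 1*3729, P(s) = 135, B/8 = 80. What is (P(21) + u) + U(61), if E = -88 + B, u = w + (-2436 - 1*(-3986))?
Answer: 1949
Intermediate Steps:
B = 640 (B = 8*80 = 640)
w = -288 (w = 3441 - 3729 = -288)
u = 1262 (u = -288 + (-2436 - 1*(-3986)) = -288 + (-2436 + 3986) = -288 + 1550 = 1262)
E = 552 (E = -88 + 640 = 552)
U(x) = 552
(P(21) + u) + U(61) = (135 + 1262) + 552 = 1397 + 552 = 1949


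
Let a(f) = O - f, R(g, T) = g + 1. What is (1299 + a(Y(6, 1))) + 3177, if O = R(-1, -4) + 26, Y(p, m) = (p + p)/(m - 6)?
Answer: 22522/5 ≈ 4504.4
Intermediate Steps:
R(g, T) = 1 + g
Y(p, m) = 2*p/(-6 + m) (Y(p, m) = (2*p)/(-6 + m) = 2*p/(-6 + m))
O = 26 (O = (1 - 1) + 26 = 0 + 26 = 26)
a(f) = 26 - f
(1299 + a(Y(6, 1))) + 3177 = (1299 + (26 - 2*6/(-6 + 1))) + 3177 = (1299 + (26 - 2*6/(-5))) + 3177 = (1299 + (26 - 2*6*(-1)/5)) + 3177 = (1299 + (26 - 1*(-12/5))) + 3177 = (1299 + (26 + 12/5)) + 3177 = (1299 + 142/5) + 3177 = 6637/5 + 3177 = 22522/5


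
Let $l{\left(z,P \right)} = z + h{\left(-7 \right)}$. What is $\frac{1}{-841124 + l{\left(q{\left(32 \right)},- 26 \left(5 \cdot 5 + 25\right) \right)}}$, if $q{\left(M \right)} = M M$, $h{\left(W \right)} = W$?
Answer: $- \frac{1}{840107} \approx -1.1903 \cdot 10^{-6}$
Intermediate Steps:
$q{\left(M \right)} = M^{2}$
$l{\left(z,P \right)} = -7 + z$ ($l{\left(z,P \right)} = z - 7 = -7 + z$)
$\frac{1}{-841124 + l{\left(q{\left(32 \right)},- 26 \left(5 \cdot 5 + 25\right) \right)}} = \frac{1}{-841124 - \left(7 - 32^{2}\right)} = \frac{1}{-841124 + \left(-7 + 1024\right)} = \frac{1}{-841124 + 1017} = \frac{1}{-840107} = - \frac{1}{840107}$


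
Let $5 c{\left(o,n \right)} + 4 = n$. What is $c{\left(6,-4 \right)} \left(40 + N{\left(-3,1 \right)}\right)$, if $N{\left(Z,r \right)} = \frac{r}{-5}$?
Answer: $- \frac{1592}{25} \approx -63.68$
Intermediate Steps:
$c{\left(o,n \right)} = - \frac{4}{5} + \frac{n}{5}$
$N{\left(Z,r \right)} = - \frac{r}{5}$ ($N{\left(Z,r \right)} = r \left(- \frac{1}{5}\right) = - \frac{r}{5}$)
$c{\left(6,-4 \right)} \left(40 + N{\left(-3,1 \right)}\right) = \left(- \frac{4}{5} + \frac{1}{5} \left(-4\right)\right) \left(40 - \frac{1}{5}\right) = \left(- \frac{4}{5} - \frac{4}{5}\right) \left(40 - \frac{1}{5}\right) = \left(- \frac{8}{5}\right) \frac{199}{5} = - \frac{1592}{25}$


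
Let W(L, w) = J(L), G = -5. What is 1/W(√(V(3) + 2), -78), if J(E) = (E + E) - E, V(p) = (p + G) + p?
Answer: √3/3 ≈ 0.57735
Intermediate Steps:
V(p) = -5 + 2*p (V(p) = (p - 5) + p = (-5 + p) + p = -5 + 2*p)
J(E) = E (J(E) = 2*E - E = E)
W(L, w) = L
1/W(√(V(3) + 2), -78) = 1/(√((-5 + 2*3) + 2)) = 1/(√((-5 + 6) + 2)) = 1/(√(1 + 2)) = 1/(√3) = √3/3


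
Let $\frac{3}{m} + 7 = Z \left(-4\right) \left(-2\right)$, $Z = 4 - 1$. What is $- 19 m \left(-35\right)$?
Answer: $\frac{1995}{17} \approx 117.35$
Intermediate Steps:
$Z = 3$
$m = \frac{3}{17}$ ($m = \frac{3}{-7 + 3 \left(-4\right) \left(-2\right)} = \frac{3}{-7 - -24} = \frac{3}{-7 + 24} = \frac{3}{17} \approx 0.17647$)
$- 19 m \left(-35\right) = \left(-19\right) \frac{3}{17} \left(-35\right) = \left(- \frac{57}{17}\right) \left(-35\right) = \frac{1995}{17}$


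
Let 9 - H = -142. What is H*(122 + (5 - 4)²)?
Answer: 18573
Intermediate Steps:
H = 151 (H = 9 - 1*(-142) = 9 + 142 = 151)
H*(122 + (5 - 4)²) = 151*(122 + (5 - 4)²) = 151*(122 + 1²) = 151*(122 + 1) = 151*123 = 18573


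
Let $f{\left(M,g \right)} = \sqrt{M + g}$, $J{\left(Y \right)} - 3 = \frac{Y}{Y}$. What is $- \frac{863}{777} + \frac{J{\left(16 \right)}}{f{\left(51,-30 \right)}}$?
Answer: $- \frac{863}{777} + \frac{4 \sqrt{21}}{21} \approx -0.23781$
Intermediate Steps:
$J{\left(Y \right)} = 4$ ($J{\left(Y \right)} = 3 + \frac{Y}{Y} = 3 + 1 = 4$)
$- \frac{863}{777} + \frac{J{\left(16 \right)}}{f{\left(51,-30 \right)}} = - \frac{863}{777} + \frac{4}{\sqrt{51 - 30}} = \left(-863\right) \frac{1}{777} + \frac{4}{\sqrt{21}} = - \frac{863}{777} + 4 \frac{\sqrt{21}}{21} = - \frac{863}{777} + \frac{4 \sqrt{21}}{21}$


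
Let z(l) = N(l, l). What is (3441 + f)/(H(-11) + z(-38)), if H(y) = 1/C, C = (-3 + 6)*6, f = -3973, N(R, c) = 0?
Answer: -9576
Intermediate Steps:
z(l) = 0
C = 18 (C = 3*6 = 18)
H(y) = 1/18
(3441 + f)/(H(-11) + z(-38)) = (3441 - 3973)/(1/18 + 0) = -532/1/18 = -532*18 = -9576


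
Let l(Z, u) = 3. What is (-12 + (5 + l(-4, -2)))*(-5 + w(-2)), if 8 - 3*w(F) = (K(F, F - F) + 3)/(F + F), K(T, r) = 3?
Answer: 22/3 ≈ 7.3333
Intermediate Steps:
w(F) = 8/3 - 1/F (w(F) = 8/3 - (3 + 3)/(3*(F + F)) = 8/3 - 2/(2*F) = 8/3 - 2*1/(2*F) = 8/3 - 1/F)
(-12 + (5 + l(-4, -2)))*(-5 + w(-2)) = (-12 + (5 + 3))*(-5 + (8/3 - 1/(-2))) = (-12 + 8)*(-5 + (8/3 - 1*(-½))) = -4*(-5 + (8/3 + ½)) = -4*(-5 + 19/6) = -4*(-11/6) = 22/3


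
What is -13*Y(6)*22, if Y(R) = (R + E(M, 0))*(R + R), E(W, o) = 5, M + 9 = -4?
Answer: -37752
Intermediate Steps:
M = -13 (M = -9 - 4 = -13)
Y(R) = 2*R*(5 + R) (Y(R) = (R + 5)*(R + R) = (5 + R)*(2*R) = 2*R*(5 + R))
-13*Y(6)*22 = -26*6*(5 + 6)*22 = -26*6*11*22 = -13*132*22 = -1716*22 = -37752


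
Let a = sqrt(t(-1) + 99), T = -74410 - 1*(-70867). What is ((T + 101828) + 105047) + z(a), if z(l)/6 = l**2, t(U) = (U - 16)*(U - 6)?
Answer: 204640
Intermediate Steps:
t(U) = (-16 + U)*(-6 + U)
T = -3543 (T = -74410 + 70867 = -3543)
a = sqrt(218) (a = sqrt((96 + (-1)**2 - 22*(-1)) + 99) = sqrt((96 + 1 + 22) + 99) = sqrt(119 + 99) = sqrt(218) ≈ 14.765)
z(l) = 6*l**2
((T + 101828) + 105047) + z(a) = ((-3543 + 101828) + 105047) + 6*(sqrt(218))**2 = (98285 + 105047) + 6*218 = 203332 + 1308 = 204640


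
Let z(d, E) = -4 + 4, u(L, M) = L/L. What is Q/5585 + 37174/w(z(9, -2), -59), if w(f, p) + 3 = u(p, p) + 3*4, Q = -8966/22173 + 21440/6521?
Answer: 3001934344835141/807535892805 ≈ 3717.4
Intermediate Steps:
u(L, M) = 1
Q = 416921834/144590133 (Q = -8966*1/22173 + 21440*(1/6521) = -8966/22173 + 21440/6521 = 416921834/144590133 ≈ 2.8835)
z(d, E) = 0
w(f, p) = 10 (w(f, p) = -3 + (1 + 3*4) = -3 + (1 + 12) = -3 + 13 = 10)
Q/5585 + 37174/w(z(9, -2), -59) = (416921834/144590133)/5585 + 37174/10 = (416921834/144590133)*(1/5585) + 37174*(1/10) = 416921834/807535892805 + 18587/5 = 3001934344835141/807535892805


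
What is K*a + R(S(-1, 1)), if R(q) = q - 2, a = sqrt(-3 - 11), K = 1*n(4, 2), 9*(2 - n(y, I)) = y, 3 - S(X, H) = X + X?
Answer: 3 + 14*I*sqrt(14)/9 ≈ 3.0 + 5.8204*I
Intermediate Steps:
S(X, H) = 3 - 2*X (S(X, H) = 3 - (X + X) = 3 - 2*X)
n(y, I) = 2 - y/9
K = 14/9 (K = 1*(2 - 1/9*4) = 1*(2 - 4/9) = 1*(14/9) = 14/9 ≈ 1.5556)
a = I*sqrt(14) (a = sqrt(-14) = I*sqrt(14) ≈ 3.7417*I)
R(q) = -2 + q
K*a + R(S(-1, 1)) = 14*(I*sqrt(14))/9 + (-2 + (3 - 2*(-1))) = 14*I*sqrt(14)/9 + (-2 + (3 + 2)) = 14*I*sqrt(14)/9 + (-2 + 5) = 14*I*sqrt(14)/9 + 3 = 3 + 14*I*sqrt(14)/9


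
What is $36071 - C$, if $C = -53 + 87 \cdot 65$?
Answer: $30469$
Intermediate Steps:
$C = 5602$ ($C = -53 + 5655 = 5602$)
$36071 - C = 36071 - 5602 = 30469$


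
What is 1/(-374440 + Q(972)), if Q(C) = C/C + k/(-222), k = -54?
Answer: -37/13854234 ≈ -2.6707e-6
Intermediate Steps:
Q(C) = 46/37 (Q(C) = C/C - 54/(-222) = 1 - 54*(-1/222) = 1 + 9/37 = 46/37)
1/(-374440 + Q(972)) = 1/(-374440 + 46/37) = 1/(-13854234/37) = -37/13854234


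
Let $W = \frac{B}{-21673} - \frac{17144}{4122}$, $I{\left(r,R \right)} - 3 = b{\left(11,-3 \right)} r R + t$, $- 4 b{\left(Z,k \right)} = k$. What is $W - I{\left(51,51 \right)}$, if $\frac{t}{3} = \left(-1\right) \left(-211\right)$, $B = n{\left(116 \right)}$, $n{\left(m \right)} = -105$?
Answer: $- \frac{462922602595}{178672212} \approx -2590.9$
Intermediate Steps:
$b{\left(Z,k \right)} = - \frac{k}{4}$
$B = -105$
$t = 633$ ($t = 3 \left(\left(-1\right) \left(-211\right)\right) = 3 \cdot 211 = 633$)
$I{\left(r,R \right)} = 636 + \frac{3 R r}{4}$ ($I{\left(r,R \right)} = 3 + \left(\left(- \frac{1}{4}\right) \left(-3\right) r R + 633\right) = 3 + \left(\frac{3 r}{4} R + 633\right) = 3 + \left(\frac{3 R r}{4} + 633\right) = 3 + \left(633 + \frac{3 R r}{4}\right) = 636 + \frac{3 R r}{4}$)
$W = - \frac{185564551}{44668053}$ ($W = - \frac{105}{-21673} - \frac{17144}{4122} = \left(-105\right) \left(- \frac{1}{21673}\right) - \frac{8572}{2061} = \frac{105}{21673} - \frac{8572}{2061} = - \frac{185564551}{44668053} \approx -4.1543$)
$W - I{\left(51,51 \right)} = - \frac{185564551}{44668053} - \left(636 + \frac{3}{4} \cdot 51 \cdot 51\right) = - \frac{185564551}{44668053} - \left(636 + \frac{7803}{4}\right) = - \frac{185564551}{44668053} - \frac{10347}{4} = - \frac{462922602595}{178672212}$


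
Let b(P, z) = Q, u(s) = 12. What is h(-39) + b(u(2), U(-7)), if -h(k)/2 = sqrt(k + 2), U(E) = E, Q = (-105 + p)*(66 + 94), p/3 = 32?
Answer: -1440 - 2*I*sqrt(37) ≈ -1440.0 - 12.166*I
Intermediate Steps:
p = 96 (p = 3*32 = 96)
Q = -1440 (Q = (-105 + 96)*(66 + 94) = -9*160 = -1440)
h(k) = -2*sqrt(2 + k) (h(k) = -2*sqrt(k + 2) = -2*sqrt(2 + k))
b(P, z) = -1440
h(-39) + b(u(2), U(-7)) = -2*sqrt(2 - 39) - 1440 = -2*I*sqrt(37) - 1440 = -1440 - 2*I*sqrt(37)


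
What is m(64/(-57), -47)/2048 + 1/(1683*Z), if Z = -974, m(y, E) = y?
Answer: -273511/498329568 ≈ -0.00054886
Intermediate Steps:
m(64/(-57), -47)/2048 + 1/(1683*Z) = (64/(-57))/2048 + 1/(1683*(-974)) = (64*(-1/57))*(1/2048) + (1/1683)*(-1/974) = -64/57*1/2048 - 1/1639242 = -1/1824 - 1/1639242 = -273511/498329568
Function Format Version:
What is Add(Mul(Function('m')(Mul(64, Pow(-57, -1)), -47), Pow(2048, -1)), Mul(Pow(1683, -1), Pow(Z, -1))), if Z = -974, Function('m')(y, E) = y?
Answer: Rational(-273511, 498329568) ≈ -0.00054886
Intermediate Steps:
Add(Mul(Function('m')(Mul(64, Pow(-57, -1)), -47), Pow(2048, -1)), Mul(Pow(1683, -1), Pow(Z, -1))) = Add(Mul(Mul(64, Pow(-57, -1)), Pow(2048, -1)), Mul(Pow(1683, -1), Pow(-974, -1))) = Add(Mul(Mul(64, Rational(-1, 57)), Rational(1, 2048)), Mul(Rational(1, 1683), Rational(-1, 974))) = Add(Mul(Rational(-64, 57), Rational(1, 2048)), Rational(-1, 1639242)) = Add(Rational(-1, 1824), Rational(-1, 1639242)) = Rational(-273511, 498329568)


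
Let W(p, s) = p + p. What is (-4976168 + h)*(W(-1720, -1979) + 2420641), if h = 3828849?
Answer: -2773300634119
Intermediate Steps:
W(p, s) = 2*p
(-4976168 + h)*(W(-1720, -1979) + 2420641) = (-4976168 + 3828849)*(2*(-1720) + 2420641) = -1147319*(-3440 + 2420641) = -1147319*2417201 = -2773300634119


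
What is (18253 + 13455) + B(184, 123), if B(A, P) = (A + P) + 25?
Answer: 32040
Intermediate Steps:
B(A, P) = 25 + A + P
(18253 + 13455) + B(184, 123) = (18253 + 13455) + (25 + 184 + 123) = 31708 + 332 = 32040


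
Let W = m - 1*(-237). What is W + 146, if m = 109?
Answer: 492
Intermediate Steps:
W = 346 (W = 109 - 1*(-237) = 109 + 237 = 346)
W + 146 = 346 + 146 = 492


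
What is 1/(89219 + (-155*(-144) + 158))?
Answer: 1/111697 ≈ 8.9528e-6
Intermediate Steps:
1/(89219 + (-155*(-144) + 158)) = 1/(89219 + (22320 + 158)) = 1/(89219 + 22478) = 1/111697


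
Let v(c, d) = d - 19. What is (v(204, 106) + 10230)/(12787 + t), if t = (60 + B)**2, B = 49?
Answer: 10317/24668 ≈ 0.41823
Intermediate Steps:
t = 11881 (t = (60 + 49)**2 = 109**2 = 11881)
v(c, d) = -19 + d
(v(204, 106) + 10230)/(12787 + t) = ((-19 + 106) + 10230)/(12787 + 11881) = (87 + 10230)/24668 = 10317*(1/24668) = 10317/24668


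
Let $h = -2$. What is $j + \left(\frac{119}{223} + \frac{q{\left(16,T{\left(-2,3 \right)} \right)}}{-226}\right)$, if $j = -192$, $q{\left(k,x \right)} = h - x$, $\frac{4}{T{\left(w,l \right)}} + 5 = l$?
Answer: $- \frac{42697}{223} \approx -191.47$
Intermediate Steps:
$T{\left(w,l \right)} = \frac{4}{-5 + l}$
$q{\left(k,x \right)} = -2 - x$
$j + \left(\frac{119}{223} + \frac{q{\left(16,T{\left(-2,3 \right)} \right)}}{-226}\right) = -192 + \left(\frac{119}{223} + \frac{-2 - \frac{4}{-5 + 3}}{-226}\right) = -192 + \left(119 \cdot \frac{1}{223} + \left(-2 - \frac{4}{-2}\right) \left(- \frac{1}{226}\right)\right) = -192 + \left(\frac{119}{223} + \left(-2 - 4 \left(- \frac{1}{2}\right)\right) \left(- \frac{1}{226}\right)\right) = -192 + \left(\frac{119}{223} + \left(-2 - -2\right) \left(- \frac{1}{226}\right)\right) = -192 + \left(\frac{119}{223} + \left(-2 + 2\right) \left(- \frac{1}{226}\right)\right) = -192 + \left(\frac{119}{223} + 0 \left(- \frac{1}{226}\right)\right) = -192 + \left(\frac{119}{223} + 0\right) = -192 + \frac{119}{223} = - \frac{42697}{223}$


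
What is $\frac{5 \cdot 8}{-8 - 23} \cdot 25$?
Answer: $- \frac{1000}{31} \approx -32.258$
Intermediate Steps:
$\frac{5 \cdot 8}{-8 - 23} \cdot 25 = \frac{1}{-31} \cdot 40 \cdot 25 = \left(- \frac{1}{31}\right) 40 \cdot 25 = \left(- \frac{40}{31}\right) 25 = - \frac{1000}{31}$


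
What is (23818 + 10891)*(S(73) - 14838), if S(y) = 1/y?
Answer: -37595851657/73 ≈ -5.1501e+8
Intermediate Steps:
(23818 + 10891)*(S(73) - 14838) = (23818 + 10891)*(1/73 - 14838) = 34709*(1/73 - 14838) = 34709*(-1083173/73) = -37595851657/73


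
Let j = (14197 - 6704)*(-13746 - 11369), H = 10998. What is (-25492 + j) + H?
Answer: -188201189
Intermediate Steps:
j = -188186695 (j = 7493*(-25115) = -188186695)
(-25492 + j) + H = (-25492 - 188186695) + 10998 = -188212187 + 10998 = -188201189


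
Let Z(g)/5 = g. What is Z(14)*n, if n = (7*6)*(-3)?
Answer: -8820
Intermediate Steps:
Z(g) = 5*g
n = -126 (n = 42*(-3) = -126)
Z(14)*n = (5*14)*(-126) = 70*(-126) = -8820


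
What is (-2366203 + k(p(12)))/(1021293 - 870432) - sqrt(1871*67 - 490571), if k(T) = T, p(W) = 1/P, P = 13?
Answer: -10253546/653731 - I*sqrt(365214) ≈ -15.685 - 604.33*I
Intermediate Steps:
p(W) = 1/13
(-2366203 + k(p(12)))/(1021293 - 870432) - sqrt(1871*67 - 490571) = (-2366203 + 1/13)/(1021293 - 870432) - sqrt(1871*67 - 490571) = -30760638/13/150861 - sqrt(125357 - 490571) = -30760638/13*1/150861 - sqrt(-365214) = -10253546/653731 - I*sqrt(365214)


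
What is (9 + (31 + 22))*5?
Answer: 310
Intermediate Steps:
(9 + (31 + 22))*5 = (9 + 53)*5 = 62*5 = 310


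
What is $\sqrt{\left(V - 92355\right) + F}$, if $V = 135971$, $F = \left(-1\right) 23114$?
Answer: $3 \sqrt{2278} \approx 143.19$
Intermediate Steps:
$F = -23114$
$\sqrt{\left(V - 92355\right) + F} = \sqrt{\left(135971 - 92355\right) - 23114} = \sqrt{43616 - 23114} = \sqrt{20502} = 3 \sqrt{2278}$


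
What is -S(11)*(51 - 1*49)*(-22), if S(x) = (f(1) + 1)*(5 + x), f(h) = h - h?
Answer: 704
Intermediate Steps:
f(h) = 0
S(x) = 5 + x (S(x) = (0 + 1)*(5 + x) = 1*(5 + x) = 5 + x)
-S(11)*(51 - 1*49)*(-22) = -(5 + 11)*(51 - 1*49)*(-22) = -16*(51 - 49)*(-22) = -16*2*(-22) = -32*(-22) = -1*(-704) = 704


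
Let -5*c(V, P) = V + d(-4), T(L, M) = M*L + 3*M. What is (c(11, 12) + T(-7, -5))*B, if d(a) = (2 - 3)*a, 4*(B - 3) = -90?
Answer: -663/2 ≈ -331.50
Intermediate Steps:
B = -39/2 (B = 3 + (¼)*(-90) = 3 - 45/2 = -39/2 ≈ -19.500)
d(a) = -a
T(L, M) = 3*M + L*M (T(L, M) = L*M + 3*M = 3*M + L*M)
c(V, P) = -⅘ - V/5 (c(V, P) = -(V - 1*(-4))/5 = -(V + 4)/5 = -(4 + V)/5 = -⅘ - V/5)
(c(11, 12) + T(-7, -5))*B = ((-⅘ - ⅕*11) - 5*(3 - 7))*(-39/2) = ((-⅘ - 11/5) - 5*(-4))*(-39/2) = (-3 + 20)*(-39/2) = 17*(-39/2) = -663/2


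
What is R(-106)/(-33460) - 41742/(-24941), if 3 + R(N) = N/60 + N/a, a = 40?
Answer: 2394638227/1430615760 ≈ 1.6739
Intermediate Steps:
R(N) = -3 + N/24 (R(N) = -3 + (N/60 + N/40) = -3 + N/24)
R(-106)/(-33460) - 41742/(-24941) = (-3 + (1/24)*(-106))/(-33460) - 41742/(-24941) = (-3 - 53/12)*(-1/33460) - 41742*(-1/24941) = -89/12*(-1/33460) + 41742/24941 = 89/401520 + 41742/24941 = 2394638227/1430615760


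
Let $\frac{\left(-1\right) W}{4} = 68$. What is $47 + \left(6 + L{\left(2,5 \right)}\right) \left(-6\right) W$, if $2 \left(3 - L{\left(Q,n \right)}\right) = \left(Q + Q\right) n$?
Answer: $-1585$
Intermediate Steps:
$W = -272$ ($W = \left(-4\right) 68 = -272$)
$L{\left(Q,n \right)} = 3 - Q n$ ($L{\left(Q,n \right)} = 3 - \frac{\left(Q + Q\right) n}{2} = 3 - \frac{2 Q n}{2} = 3 - Q n$)
$47 + \left(6 + L{\left(2,5 \right)}\right) \left(-6\right) W = 47 + \left(6 + \left(3 - 2 \cdot 5\right)\right) \left(-6\right) \left(-272\right) = 47 + \left(6 + \left(3 - 10\right)\right) \left(-6\right) \left(-272\right) = 47 + \left(6 - 7\right) \left(-6\right) \left(-272\right) = 47 + \left(-1\right) \left(-6\right) \left(-272\right) = 47 + 6 \left(-272\right) = 47 - 1632 = -1585$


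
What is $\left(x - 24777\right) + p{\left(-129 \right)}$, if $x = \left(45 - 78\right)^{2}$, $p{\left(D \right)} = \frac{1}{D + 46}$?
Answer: $- \frac{1966105}{83} \approx -23688.0$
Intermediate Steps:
$p{\left(D \right)} = \frac{1}{46 + D}$
$x = 1089$ ($x = \left(-33\right)^{2} = 1089$)
$\left(x - 24777\right) + p{\left(-129 \right)} = \left(1089 - 24777\right) + \frac{1}{46 - 129} = -23688 + \frac{1}{-83} = -23688 - \frac{1}{83} = - \frac{1966105}{83}$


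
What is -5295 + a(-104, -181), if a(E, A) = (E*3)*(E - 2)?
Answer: 27777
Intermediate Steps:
a(E, A) = 3*E*(-2 + E) (a(E, A) = (3*E)*(-2 + E) = 3*E*(-2 + E))
-5295 + a(-104, -181) = -5295 + 3*(-104)*(-2 - 104) = -5295 + 3*(-104)*(-106) = -5295 + 33072 = 27777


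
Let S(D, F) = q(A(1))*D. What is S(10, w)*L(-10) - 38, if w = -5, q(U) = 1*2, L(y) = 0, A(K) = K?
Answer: -38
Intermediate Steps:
q(U) = 2
S(D, F) = 2*D
S(10, w)*L(-10) - 38 = (2*10)*0 - 38 = 20*0 - 38 = 0 - 38 = -38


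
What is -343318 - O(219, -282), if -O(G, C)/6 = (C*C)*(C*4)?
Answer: -538561750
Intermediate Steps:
O(G, C) = -24*C³ (O(G, C) = -6*C*C*C*4 = -6*C²*4*C = -24*C³)
-343318 - O(219, -282) = -343318 - (-24)*(-282)³ = -343318 - (-24)*(-22425768) = -343318 - 1*538218432 = -343318 - 538218432 = -538561750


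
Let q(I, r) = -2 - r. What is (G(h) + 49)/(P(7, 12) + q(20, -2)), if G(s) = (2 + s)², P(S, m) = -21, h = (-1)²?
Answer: -58/21 ≈ -2.7619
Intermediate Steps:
h = 1
(G(h) + 49)/(P(7, 12) + q(20, -2)) = ((2 + 1)² + 49)/(-21 + (-2 - 1*(-2))) = (3² + 49)/(-21 + (-2 + 2)) = (9 + 49)/(-21 + 0) = 58/(-21) = 58*(-1/21) = -58/21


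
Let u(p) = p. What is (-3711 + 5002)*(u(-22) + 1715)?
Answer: 2185663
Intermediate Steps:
(-3711 + 5002)*(u(-22) + 1715) = (-3711 + 5002)*(-22 + 1715) = 1291*1693 = 2185663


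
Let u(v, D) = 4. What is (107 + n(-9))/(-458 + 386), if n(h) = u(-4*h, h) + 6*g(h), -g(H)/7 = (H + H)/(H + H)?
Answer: -23/24 ≈ -0.95833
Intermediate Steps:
g(H) = -7 (g(H) = -7*(H + H)/(H + H) = -7*2*H/(2*H) = -7*2*H*1/(2*H) = -7*1 = -7)
n(h) = -38 (n(h) = 4 + 6*(-7) = 4 - 42 = -38)
(107 + n(-9))/(-458 + 386) = (107 - 38)/(-458 + 386) = 69/(-72) = 69*(-1/72) = -23/24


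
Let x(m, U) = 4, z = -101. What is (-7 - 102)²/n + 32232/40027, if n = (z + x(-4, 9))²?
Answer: 778831675/376614043 ≈ 2.0680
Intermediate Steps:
n = 9409 (n = (-101 + 4)² = (-97)² = 9409)
(-7 - 102)²/n + 32232/40027 = (-7 - 102)²/9409 + 32232/40027 = (-109)²*(1/9409) + 32232*(1/40027) = 11881*(1/9409) + 32232/40027 = 11881/9409 + 32232/40027 = 778831675/376614043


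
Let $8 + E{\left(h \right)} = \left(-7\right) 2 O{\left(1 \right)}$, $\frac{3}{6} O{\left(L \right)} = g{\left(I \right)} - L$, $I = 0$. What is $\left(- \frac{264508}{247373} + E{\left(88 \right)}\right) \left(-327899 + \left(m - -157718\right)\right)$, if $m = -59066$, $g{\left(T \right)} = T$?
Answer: $- \frac{1073552697144}{247373} \approx -4.3398 \cdot 10^{6}$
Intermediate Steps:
$O{\left(L \right)} = - 2 L$ ($O{\left(L \right)} = 2 \left(0 - L\right) = 2 \left(- L\right) = - 2 L$)
$E{\left(h \right)} = 20$ ($E{\left(h \right)} = -8 + \left(-7\right) 2 \left(\left(-2\right) 1\right) = -8 - -28 = -8 + 28 = 20$)
$\left(- \frac{264508}{247373} + E{\left(88 \right)}\right) \left(-327899 + \left(m - -157718\right)\right) = \left(- \frac{264508}{247373} + 20\right) \left(-327899 - -98652\right) = \left(\left(-264508\right) \frac{1}{247373} + 20\right) \left(-327899 + \left(-59066 + 157718\right)\right) = \left(- \frac{264508}{247373} + 20\right) \left(-327899 + 98652\right) = \frac{4682952}{247373} \left(-229247\right) = - \frac{1073552697144}{247373}$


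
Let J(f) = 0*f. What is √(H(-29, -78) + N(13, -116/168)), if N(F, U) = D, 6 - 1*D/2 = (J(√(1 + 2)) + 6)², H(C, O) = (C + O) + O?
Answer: 7*I*√5 ≈ 15.652*I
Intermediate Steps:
J(f) = 0
H(C, O) = C + 2*O
D = -60 (D = 12 - 2*(0 + 6)² = 12 - 2*6² = 12 - 2*36 = 12 - 72 = -60)
N(F, U) = -60
√(H(-29, -78) + N(13, -116/168)) = √((-29 + 2*(-78)) - 60) = √((-29 - 156) - 60) = √(-185 - 60) = √(-245) = 7*I*√5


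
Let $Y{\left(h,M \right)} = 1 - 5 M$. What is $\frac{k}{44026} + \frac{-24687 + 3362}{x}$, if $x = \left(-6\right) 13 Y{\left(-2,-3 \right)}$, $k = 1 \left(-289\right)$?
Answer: $\frac{469246889}{27472224} \approx 17.081$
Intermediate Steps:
$k = -289$
$x = -1248$ ($x = \left(-6\right) 13 \left(1 - -15\right) = - 78 \left(1 + 15\right) = \left(-78\right) 16 = -1248$)
$\frac{k}{44026} + \frac{-24687 + 3362}{x} = - \frac{289}{44026} + \frac{-24687 + 3362}{-1248} = \left(-289\right) \frac{1}{44026} - - \frac{21325}{1248} = - \frac{289}{44026} + \frac{21325}{1248} = \frac{469246889}{27472224}$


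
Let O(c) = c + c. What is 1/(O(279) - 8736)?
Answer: -1/8178 ≈ -0.00012228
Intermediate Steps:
O(c) = 2*c
1/(O(279) - 8736) = 1/(2*279 - 8736) = 1/(558 - 8736) = 1/(-8178) = -1/8178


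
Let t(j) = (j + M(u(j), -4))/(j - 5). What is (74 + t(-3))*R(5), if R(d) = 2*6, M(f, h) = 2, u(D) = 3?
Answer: 1779/2 ≈ 889.50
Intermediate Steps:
t(j) = (2 + j)/(-5 + j) (t(j) = (j + 2)/(j - 5) = (2 + j)/(-5 + j))
R(d) = 12
(74 + t(-3))*R(5) = (74 + (2 - 3)/(-5 - 3))*12 = (74 - 1/(-8))*12 = (74 - ⅛*(-1))*12 = (74 + ⅛)*12 = (593/8)*12 = 1779/2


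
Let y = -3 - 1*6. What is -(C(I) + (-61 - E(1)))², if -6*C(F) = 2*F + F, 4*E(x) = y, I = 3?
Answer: -58081/16 ≈ -3630.1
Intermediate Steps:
y = -9 (y = -3 - 6 = -9)
E(x) = -9/4 (E(x) = (¼)*(-9) = -9/4)
C(F) = -F/2 (C(F) = -(2*F + F)/6 = -F/2)
-(C(I) + (-61 - E(1)))² = -(-½*3 + (-61 - 1*(-9/4)))² = -(-3/2 + (-61 + 9/4))² = -(-3/2 - 235/4)² = -(-241/4)² = -1*58081/16 = -58081/16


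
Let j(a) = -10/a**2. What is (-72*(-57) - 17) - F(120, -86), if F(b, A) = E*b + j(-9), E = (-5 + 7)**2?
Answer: 292177/81 ≈ 3607.1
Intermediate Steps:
E = 4 (E = 2**2 = 4)
j(a) = -10/a**2
F(b, A) = -10/81 + 4*b (F(b, A) = 4*b - 10/(-9)**2 = 4*b - 10*1/81 = 4*b - 10/81 = -10/81 + 4*b)
(-72*(-57) - 17) - F(120, -86) = (-72*(-57) - 17) - (-10/81 + 4*120) = (4104 - 17) - (-10/81 + 480) = 4087 - 1*38870/81 = 4087 - 38870/81 = 292177/81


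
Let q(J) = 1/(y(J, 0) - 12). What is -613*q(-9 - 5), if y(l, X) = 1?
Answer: 613/11 ≈ 55.727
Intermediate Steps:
q(J) = -1/11 (q(J) = 1/(1 - 12) = 1/(-11) = -1/11)
-613*q(-9 - 5) = -613*(-1/11) = 613/11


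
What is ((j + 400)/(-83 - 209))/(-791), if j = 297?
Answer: 697/230972 ≈ 0.0030177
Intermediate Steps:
((j + 400)/(-83 - 209))/(-791) = ((297 + 400)/(-83 - 209))/(-791) = (697/(-292))*(-1/791) = (697*(-1/292))*(-1/791) = -697/292*(-1/791) = 697/230972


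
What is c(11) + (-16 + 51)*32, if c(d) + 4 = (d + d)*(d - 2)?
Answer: 1314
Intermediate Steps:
c(d) = -4 + 2*d*(-2 + d) (c(d) = -4 + (d + d)*(d - 2) = -4 + (2*d)*(-2 + d) = -4 + 2*d*(-2 + d))
c(11) + (-16 + 51)*32 = (-4 - 4*11 + 2*11²) + (-16 + 51)*32 = (-4 - 44 + 2*121) + 35*32 = (-4 - 44 + 242) + 1120 = 194 + 1120 = 1314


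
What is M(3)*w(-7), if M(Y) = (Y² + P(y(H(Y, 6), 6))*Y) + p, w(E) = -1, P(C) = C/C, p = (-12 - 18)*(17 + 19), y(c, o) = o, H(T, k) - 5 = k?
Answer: 1068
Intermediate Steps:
H(T, k) = 5 + k
p = -1080 (p = -30*36 = -1080)
P(C) = 1
M(Y) = -1080 + Y + Y² (M(Y) = (Y² + 1*Y) - 1080 = (Y² + Y) - 1080 = (Y + Y²) - 1080 = -1080 + Y + Y²)
M(3)*w(-7) = (-1080 + 3 + 3²)*(-1) = (-1080 + 3 + 9)*(-1) = -1068*(-1) = 1068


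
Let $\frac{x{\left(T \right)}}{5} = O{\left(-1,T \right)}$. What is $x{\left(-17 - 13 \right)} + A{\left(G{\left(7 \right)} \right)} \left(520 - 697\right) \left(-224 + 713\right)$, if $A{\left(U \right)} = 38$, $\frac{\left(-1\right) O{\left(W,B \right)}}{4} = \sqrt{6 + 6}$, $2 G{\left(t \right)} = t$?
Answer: $-3289014 - 40 \sqrt{3} \approx -3.2891 \cdot 10^{6}$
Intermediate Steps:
$G{\left(t \right)} = \frac{t}{2}$
$O{\left(W,B \right)} = - 8 \sqrt{3}$ ($O{\left(W,B \right)} = - 4 \sqrt{6 + 6} = - 4 \sqrt{12} = - 4 \cdot 2 \sqrt{3} = - 8 \sqrt{3}$)
$x{\left(T \right)} = - 40 \sqrt{3}$ ($x{\left(T \right)} = 5 \left(- 8 \sqrt{3}\right) = - 40 \sqrt{3}$)
$x{\left(-17 - 13 \right)} + A{\left(G{\left(7 \right)} \right)} \left(520 - 697\right) \left(-224 + 713\right) = - 40 \sqrt{3} + 38 \left(520 - 697\right) \left(-224 + 713\right) = - 40 \sqrt{3} + 38 \left(\left(-177\right) 489\right) = - 40 \sqrt{3} + 38 \left(-86553\right) = - 40 \sqrt{3} - 3289014 = -3289014 - 40 \sqrt{3}$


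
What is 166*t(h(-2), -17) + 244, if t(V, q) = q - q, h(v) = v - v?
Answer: 244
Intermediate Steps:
h(v) = 0
t(V, q) = 0
166*t(h(-2), -17) + 244 = 166*0 + 244 = 0 + 244 = 244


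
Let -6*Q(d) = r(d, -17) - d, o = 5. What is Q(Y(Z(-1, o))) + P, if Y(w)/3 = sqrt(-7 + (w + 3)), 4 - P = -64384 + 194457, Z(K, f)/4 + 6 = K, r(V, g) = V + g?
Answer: -780397/6 ≈ -1.3007e+5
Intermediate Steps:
Z(K, f) = -24 + 4*K
P = -130069 (P = 4 - (-64384 + 194457) = 4 - 1*130073 = 4 - 130073 = -130069)
Y(w) = 3*sqrt(-4 + w) (Y(w) = 3*sqrt(-7 + (w + 3)) = 3*sqrt(-7 + (3 + w)) = 3*sqrt(-4 + w))
Q(d) = 17/6 (Q(d) = -((d - 17) - d)/6 = -((-17 + d) - d)/6 = -1/6*(-17) = 17/6)
Q(Y(Z(-1, o))) + P = 17/6 - 130069 = -780397/6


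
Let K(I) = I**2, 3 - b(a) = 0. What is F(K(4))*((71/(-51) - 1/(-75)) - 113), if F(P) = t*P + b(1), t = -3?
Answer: 437499/85 ≈ 5147.0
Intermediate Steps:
b(a) = 3 (b(a) = 3 - 1*0 = 3 + 0 = 3)
F(P) = 3 - 3*P (F(P) = -3*P + 3 = 3 - 3*P)
F(K(4))*((71/(-51) - 1/(-75)) - 113) = (3 - 3*4**2)*((71/(-51) - 1/(-75)) - 113) = (3 - 3*16)*((71*(-1/51) - 1*(-1/75)) - 113) = (3 - 48)*((-71/51 + 1/75) - 113) = -45*(-586/425 - 113) = -45*(-48611/425) = 437499/85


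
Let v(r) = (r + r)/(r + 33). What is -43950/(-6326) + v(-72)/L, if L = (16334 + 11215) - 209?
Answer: 1952626581/281048365 ≈ 6.9477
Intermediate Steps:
v(r) = 2*r/(33 + r) (v(r) = (2*r)/(33 + r) = 2*r/(33 + r))
L = 27340 (L = 27549 - 209 = 27340)
-43950/(-6326) + v(-72)/L = -43950/(-6326) + (2*(-72)/(33 - 72))/27340 = -43950*(-1/6326) + (2*(-72)/(-39))*(1/27340) = 21975/3163 + (2*(-72)*(-1/39))*(1/27340) = 21975/3163 + (48/13)*(1/27340) = 21975/3163 + 12/88855 = 1952626581/281048365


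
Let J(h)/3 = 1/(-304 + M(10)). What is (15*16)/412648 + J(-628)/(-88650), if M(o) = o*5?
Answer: 225222581/387151511700 ≈ 0.00058174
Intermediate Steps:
M(o) = 5*o
J(h) = -3/254 (J(h) = 3/(-304 + 5*10) = 3/(-304 + 50) = 3/(-254) = 3*(-1/254) = -3/254)
(15*16)/412648 + J(-628)/(-88650) = (15*16)/412648 - 3/254/(-88650) = 240*(1/412648) - 3/254*(-1/88650) = 30/51581 + 1/7505700 = 225222581/387151511700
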